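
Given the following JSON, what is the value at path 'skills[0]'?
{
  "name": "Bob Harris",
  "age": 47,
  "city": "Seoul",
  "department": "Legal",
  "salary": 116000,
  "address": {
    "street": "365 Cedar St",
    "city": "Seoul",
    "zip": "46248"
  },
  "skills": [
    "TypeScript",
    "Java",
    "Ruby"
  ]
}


Query: skills[0]
Path: skills -> first element
Value: TypeScript

TypeScript


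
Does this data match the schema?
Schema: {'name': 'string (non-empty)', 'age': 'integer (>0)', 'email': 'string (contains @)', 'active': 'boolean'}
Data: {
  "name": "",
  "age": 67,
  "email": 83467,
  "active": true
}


Validating each field against schema:
  name: FAIL ("" is an empty string)
  age: OK (positive integer)
  email: FAIL (83467 is not a string)
  active: OK (boolean)

Result: INVALID (2 errors: name, email)

INVALID (2 errors: name, email)


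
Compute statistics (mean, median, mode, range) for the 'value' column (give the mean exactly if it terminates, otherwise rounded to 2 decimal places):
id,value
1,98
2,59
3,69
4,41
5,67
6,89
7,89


Data: [98, 59, 69, 41, 67, 89, 89]
Count: 7
Sum: 512
Mean: 512/7 ≈ 73.14 (rounded to 2 decimal places)
Sorted: [41, 59, 67, 69, 89, 89, 98]
Median: 69.0
Mode: 89 (2 times)
Range: 98 - 41 = 57
Min: 41, Max: 98

mean≈73.14, median=69.0, mode=89, range=57


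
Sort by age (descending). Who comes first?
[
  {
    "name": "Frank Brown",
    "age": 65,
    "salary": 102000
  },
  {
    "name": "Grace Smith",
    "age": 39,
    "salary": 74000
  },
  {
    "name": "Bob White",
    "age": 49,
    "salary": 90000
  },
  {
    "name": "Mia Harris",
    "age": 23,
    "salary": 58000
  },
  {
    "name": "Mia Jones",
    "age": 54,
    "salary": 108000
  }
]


Sort by: age (descending)

Sorted order:
  1. Frank Brown (age = 65)
  2. Mia Jones (age = 54)
  3. Bob White (age = 49)
  4. Grace Smith (age = 39)
  5. Mia Harris (age = 23)

First: Frank Brown

Frank Brown


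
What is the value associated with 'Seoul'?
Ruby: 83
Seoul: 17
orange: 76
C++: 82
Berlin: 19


Looking up key 'Seoul'
Value: 17

17


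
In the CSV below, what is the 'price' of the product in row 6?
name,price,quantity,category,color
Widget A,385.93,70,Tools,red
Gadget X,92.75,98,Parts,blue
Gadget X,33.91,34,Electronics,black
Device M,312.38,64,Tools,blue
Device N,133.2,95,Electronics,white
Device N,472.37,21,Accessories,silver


Query: Row 6 ('Device N'), column 'price'
Value: 472.37

472.37


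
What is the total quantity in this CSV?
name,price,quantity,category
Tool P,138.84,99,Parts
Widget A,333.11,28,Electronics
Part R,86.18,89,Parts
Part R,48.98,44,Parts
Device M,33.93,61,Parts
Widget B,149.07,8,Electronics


Computing total quantity:
Values: [99, 28, 89, 44, 61, 8]
Sum = 329

329


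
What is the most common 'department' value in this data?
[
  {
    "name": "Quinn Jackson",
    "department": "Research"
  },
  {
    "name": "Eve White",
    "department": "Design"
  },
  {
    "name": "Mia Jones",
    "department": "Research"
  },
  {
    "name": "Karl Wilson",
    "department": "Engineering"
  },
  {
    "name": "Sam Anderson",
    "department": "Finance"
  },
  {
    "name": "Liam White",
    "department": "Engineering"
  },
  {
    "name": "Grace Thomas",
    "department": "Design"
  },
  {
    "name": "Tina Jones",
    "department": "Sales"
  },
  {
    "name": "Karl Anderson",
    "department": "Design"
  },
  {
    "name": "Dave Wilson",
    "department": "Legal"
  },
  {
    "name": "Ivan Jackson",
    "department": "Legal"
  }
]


Counting 'department' values across 11 records:

  Design: 3 ###
  Research: 2 ##
  Engineering: 2 ##
  Legal: 2 ##
  Finance: 1 #
  Sales: 1 #

Most common: Design (3 times)

Design (3 times)


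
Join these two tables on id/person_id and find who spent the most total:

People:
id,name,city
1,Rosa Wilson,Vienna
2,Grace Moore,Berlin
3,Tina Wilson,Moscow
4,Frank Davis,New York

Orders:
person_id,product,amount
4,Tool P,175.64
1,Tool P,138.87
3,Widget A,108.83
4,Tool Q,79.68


Join on: people.id = orders.person_id

Joined rows:
  Frank Davis (New York) bought Tool P for $175.64
  Rosa Wilson (Vienna) bought Tool P for $138.87
  Tina Wilson (Moscow) bought Widget A for $108.83
  Frank Davis (New York) bought Tool Q for $79.68

Total per person:
  Frank Davis: $255.32
  Rosa Wilson: $138.87
  Tina Wilson: $108.83

Top spender: Frank Davis ($255.32)

Frank Davis ($255.32)


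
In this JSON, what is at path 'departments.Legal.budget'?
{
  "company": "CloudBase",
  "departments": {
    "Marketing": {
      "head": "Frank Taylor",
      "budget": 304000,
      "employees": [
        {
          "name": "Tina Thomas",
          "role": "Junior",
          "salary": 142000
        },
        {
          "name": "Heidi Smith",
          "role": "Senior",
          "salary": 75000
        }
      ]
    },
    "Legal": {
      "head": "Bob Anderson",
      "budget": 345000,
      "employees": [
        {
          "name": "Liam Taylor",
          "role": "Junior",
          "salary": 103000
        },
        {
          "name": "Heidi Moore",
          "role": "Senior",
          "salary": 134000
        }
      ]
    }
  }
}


Path: departments.Legal.budget

Navigate:
  -> departments
  -> Legal
  -> budget = 345000

345000


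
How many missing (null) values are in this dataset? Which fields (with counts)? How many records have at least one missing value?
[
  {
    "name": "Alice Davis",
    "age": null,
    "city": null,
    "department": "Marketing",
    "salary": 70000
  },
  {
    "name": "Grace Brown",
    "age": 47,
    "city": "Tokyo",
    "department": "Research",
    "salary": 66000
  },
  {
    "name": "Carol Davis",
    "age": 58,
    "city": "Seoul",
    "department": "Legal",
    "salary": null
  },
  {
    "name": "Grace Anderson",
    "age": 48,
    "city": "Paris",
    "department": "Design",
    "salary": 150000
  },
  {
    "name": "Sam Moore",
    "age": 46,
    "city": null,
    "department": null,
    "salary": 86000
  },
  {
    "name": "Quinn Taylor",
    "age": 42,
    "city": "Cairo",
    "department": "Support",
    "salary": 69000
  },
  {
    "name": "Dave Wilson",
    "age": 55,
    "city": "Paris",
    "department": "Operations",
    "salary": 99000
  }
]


Checking for missing (null) values in 7 records:

  Alice Davis: age, city
  Grace Brown: complete
  Carol Davis: salary
  Grace Anderson: complete
  Sam Moore: city, department
  Quinn Taylor: complete
  Dave Wilson: complete

Per field:
  name: 0 missing
  age: 1 missing
  city: 2 missing
  department: 1 missing
  salary: 1 missing

Total missing values: 5
Records with any missing: 3

5 missing values (age: 1, city: 2, department: 1, salary: 1); 3 incomplete records


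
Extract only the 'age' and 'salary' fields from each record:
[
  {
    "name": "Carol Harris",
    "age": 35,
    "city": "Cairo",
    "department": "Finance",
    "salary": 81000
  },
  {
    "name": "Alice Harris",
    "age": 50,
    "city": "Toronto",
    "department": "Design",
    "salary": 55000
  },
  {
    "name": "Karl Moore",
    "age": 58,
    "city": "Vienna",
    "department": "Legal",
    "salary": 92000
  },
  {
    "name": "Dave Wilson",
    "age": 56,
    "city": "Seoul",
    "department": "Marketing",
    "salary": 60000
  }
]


Original: 4 records with fields: name, age, city, department, salary
Keep: ['age', 'salary']
Drop: ['name', 'city', 'department']
Result: 4 records, 2 fields each

[
  {
    "age": 35,
    "salary": 81000
  },
  {
    "age": 50,
    "salary": 55000
  },
  {
    "age": 58,
    "salary": 92000
  },
  {
    "age": 56,
    "salary": 60000
  }
]


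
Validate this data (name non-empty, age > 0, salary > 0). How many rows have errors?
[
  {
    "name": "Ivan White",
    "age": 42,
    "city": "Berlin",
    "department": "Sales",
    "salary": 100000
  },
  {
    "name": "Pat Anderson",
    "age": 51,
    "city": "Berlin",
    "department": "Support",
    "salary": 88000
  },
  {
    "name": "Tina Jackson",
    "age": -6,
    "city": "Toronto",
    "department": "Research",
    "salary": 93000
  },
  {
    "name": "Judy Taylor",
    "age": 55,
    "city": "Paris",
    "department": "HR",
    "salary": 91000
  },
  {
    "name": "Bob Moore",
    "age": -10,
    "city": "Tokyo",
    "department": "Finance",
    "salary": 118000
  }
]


Validating 5 records:
Rules: name non-empty, age > 0, salary > 0

  Row 1 (Ivan White): OK
  Row 2 (Pat Anderson): OK
  Row 3 (Tina Jackson): negative age: -6
  Row 4 (Judy Taylor): OK
  Row 5 (Bob Moore): negative age: -10

Total errors: 2

2 errors


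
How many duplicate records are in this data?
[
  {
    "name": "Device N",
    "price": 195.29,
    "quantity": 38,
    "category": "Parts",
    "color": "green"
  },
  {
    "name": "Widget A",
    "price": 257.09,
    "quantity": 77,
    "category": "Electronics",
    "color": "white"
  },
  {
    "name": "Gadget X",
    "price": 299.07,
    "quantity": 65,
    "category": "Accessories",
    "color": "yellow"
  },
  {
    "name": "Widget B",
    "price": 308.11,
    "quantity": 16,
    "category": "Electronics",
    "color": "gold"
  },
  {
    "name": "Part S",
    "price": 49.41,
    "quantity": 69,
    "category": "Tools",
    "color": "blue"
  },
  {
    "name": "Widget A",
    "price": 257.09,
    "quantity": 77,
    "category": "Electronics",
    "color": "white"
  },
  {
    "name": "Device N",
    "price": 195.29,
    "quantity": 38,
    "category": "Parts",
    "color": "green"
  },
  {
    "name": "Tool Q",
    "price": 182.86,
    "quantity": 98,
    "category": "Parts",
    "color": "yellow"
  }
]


Checking 8 records for duplicates:

  Row 1: Device N ($195.29, qty 38)
  Row 2: Widget A ($257.09, qty 77)
  Row 3: Gadget X ($299.07, qty 65)
  Row 4: Widget B ($308.11, qty 16)
  Row 5: Part S ($49.41, qty 69)
  Row 6: Widget A ($257.09, qty 77) <-- DUPLICATE
  Row 7: Device N ($195.29, qty 38) <-- DUPLICATE
  Row 8: Tool Q ($182.86, qty 98)

Duplicates found: 2
Unique records: 6

2 duplicates, 6 unique


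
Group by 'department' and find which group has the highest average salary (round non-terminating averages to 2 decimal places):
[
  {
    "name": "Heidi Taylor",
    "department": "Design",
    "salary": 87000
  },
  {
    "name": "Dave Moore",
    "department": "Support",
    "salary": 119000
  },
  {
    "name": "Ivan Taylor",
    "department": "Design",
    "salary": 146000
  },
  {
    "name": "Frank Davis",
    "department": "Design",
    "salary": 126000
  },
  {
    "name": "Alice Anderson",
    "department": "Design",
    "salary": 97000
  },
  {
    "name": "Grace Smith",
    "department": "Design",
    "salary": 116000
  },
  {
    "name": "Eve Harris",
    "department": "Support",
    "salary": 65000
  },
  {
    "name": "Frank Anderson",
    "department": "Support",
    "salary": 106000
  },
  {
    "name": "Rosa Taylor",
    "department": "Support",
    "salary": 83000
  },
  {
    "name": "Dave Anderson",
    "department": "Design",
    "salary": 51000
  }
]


Group by: department

Groups:
  Design: 6 people, avg salary = 623000/6 ≈ $103833.33
  Support: 4 people, avg salary = 373000/4 = $93250

Highest average salary: Design (≈$103833.33)

Design (≈$103833.33)


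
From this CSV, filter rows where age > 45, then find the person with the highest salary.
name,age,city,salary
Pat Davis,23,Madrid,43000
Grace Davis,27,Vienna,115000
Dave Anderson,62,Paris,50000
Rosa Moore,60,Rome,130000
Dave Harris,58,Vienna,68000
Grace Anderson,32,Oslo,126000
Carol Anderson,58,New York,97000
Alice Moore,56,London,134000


Filter: age > 45
Sort by: salary (descending)

Filtered records (5):
  Alice Moore, age 56, salary $134000
  Rosa Moore, age 60, salary $130000
  Carol Anderson, age 58, salary $97000
  Dave Harris, age 58, salary $68000
  Dave Anderson, age 62, salary $50000

Highest salary: Alice Moore ($134000)

Alice Moore


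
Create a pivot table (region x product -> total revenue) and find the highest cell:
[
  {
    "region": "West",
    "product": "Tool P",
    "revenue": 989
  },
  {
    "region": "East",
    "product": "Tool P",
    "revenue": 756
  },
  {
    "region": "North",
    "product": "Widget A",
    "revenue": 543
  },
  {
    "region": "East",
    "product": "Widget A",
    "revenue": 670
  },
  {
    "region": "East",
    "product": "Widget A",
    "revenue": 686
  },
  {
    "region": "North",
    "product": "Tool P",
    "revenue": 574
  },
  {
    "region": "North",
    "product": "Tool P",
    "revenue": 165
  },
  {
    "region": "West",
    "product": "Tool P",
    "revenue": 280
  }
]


Pivot: region (rows) x product (columns) -> total revenue

     Tool P        Widget A    
East           756          1356  
North          739           543  
West          1269             0  

Highest: East / Widget A = $1356

East / Widget A = $1356


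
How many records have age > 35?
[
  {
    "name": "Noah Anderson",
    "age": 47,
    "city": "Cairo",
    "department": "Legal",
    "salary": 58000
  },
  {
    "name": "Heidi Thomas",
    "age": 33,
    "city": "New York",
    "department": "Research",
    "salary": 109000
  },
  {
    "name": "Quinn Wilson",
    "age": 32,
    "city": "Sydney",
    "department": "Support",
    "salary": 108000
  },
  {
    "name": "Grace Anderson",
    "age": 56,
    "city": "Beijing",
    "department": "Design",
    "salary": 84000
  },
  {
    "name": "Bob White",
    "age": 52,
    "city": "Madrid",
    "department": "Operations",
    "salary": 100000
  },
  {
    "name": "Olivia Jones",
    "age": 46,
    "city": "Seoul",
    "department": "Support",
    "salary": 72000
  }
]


Data: 6 records
Condition: age > 35

Checking each record:
  Noah Anderson: 47 MATCH
  Heidi Thomas: 33
  Quinn Wilson: 32
  Grace Anderson: 56 MATCH
  Bob White: 52 MATCH
  Olivia Jones: 46 MATCH

Count: 4

4


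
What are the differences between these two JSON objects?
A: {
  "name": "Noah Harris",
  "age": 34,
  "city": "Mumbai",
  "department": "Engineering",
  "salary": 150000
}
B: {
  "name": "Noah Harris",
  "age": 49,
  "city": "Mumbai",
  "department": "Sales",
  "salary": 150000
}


Comparing each field (in key order):
  name: same
  age: DIFFERENT
  city: same
  department: DIFFERENT
  salary: same
Differences:
  age: 34 -> 49
  department: Engineering -> Sales

2 field(s) changed

2 changes: age, department


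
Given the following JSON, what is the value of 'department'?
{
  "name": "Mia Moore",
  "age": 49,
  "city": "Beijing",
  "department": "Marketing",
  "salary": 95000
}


Looking up field 'department'
Value: Marketing

Marketing


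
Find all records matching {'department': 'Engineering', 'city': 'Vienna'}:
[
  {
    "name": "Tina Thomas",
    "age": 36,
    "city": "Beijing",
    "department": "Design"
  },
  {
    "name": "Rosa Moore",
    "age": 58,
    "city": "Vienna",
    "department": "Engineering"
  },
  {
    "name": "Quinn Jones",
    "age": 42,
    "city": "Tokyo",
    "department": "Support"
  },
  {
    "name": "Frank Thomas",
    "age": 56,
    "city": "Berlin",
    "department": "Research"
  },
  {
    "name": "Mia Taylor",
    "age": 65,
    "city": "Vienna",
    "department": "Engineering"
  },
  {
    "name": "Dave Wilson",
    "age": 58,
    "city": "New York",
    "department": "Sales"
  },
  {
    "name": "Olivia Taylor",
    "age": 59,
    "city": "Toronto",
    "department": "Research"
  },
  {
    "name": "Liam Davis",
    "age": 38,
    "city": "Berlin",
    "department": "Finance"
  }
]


Search criteria: {'department': 'Engineering', 'city': 'Vienna'}

Checking 8 records:
  Tina Thomas: {department: Design, city: Beijing}
  Rosa Moore: {department: Engineering, city: Vienna} <-- MATCH
  Quinn Jones: {department: Support, city: Tokyo}
  Frank Thomas: {department: Research, city: Berlin}
  Mia Taylor: {department: Engineering, city: Vienna} <-- MATCH
  Dave Wilson: {department: Sales, city: New York}
  Olivia Taylor: {department: Research, city: Toronto}
  Liam Davis: {department: Finance, city: Berlin}

Matches: ["Rosa Moore", "Mia Taylor"]

["Rosa Moore", "Mia Taylor"]


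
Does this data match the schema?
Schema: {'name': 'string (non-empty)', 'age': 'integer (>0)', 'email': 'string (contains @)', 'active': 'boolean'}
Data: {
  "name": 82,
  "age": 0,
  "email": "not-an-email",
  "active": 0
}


Validating each field against schema:
  name: FAIL (82 is not a string)
  age: FAIL (0 is not > 0)
  email: FAIL ("not-an-email" does not contain @)
  active: FAIL (0 is not a boolean)

Result: INVALID (4 errors: name, age, email, active)

INVALID (4 errors: name, age, email, active)


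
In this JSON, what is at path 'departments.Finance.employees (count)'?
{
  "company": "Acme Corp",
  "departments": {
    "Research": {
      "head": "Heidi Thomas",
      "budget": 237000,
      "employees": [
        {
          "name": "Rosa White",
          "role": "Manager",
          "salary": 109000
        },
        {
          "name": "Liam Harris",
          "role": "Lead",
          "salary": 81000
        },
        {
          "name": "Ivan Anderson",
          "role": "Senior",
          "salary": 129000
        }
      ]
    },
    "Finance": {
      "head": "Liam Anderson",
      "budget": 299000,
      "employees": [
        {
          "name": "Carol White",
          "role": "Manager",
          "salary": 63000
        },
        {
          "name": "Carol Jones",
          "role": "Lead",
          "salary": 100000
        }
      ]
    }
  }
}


Path: departments.Finance.employees (count)

Navigate:
  -> departments
  -> Finance
  -> employees (array, length 2)

2


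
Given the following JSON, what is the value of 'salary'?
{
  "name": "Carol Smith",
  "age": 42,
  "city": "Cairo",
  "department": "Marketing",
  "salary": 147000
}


Looking up field 'salary'
Value: 147000

147000


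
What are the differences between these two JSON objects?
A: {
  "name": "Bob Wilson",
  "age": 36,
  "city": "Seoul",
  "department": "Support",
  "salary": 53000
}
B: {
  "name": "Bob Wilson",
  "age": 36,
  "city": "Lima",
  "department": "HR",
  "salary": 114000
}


Comparing each field (in key order):
  name: same
  age: same
  city: DIFFERENT
  department: DIFFERENT
  salary: DIFFERENT
Differences:
  city: Seoul -> Lima
  department: Support -> HR
  salary: 53000 -> 114000

3 field(s) changed

3 changes: city, department, salary


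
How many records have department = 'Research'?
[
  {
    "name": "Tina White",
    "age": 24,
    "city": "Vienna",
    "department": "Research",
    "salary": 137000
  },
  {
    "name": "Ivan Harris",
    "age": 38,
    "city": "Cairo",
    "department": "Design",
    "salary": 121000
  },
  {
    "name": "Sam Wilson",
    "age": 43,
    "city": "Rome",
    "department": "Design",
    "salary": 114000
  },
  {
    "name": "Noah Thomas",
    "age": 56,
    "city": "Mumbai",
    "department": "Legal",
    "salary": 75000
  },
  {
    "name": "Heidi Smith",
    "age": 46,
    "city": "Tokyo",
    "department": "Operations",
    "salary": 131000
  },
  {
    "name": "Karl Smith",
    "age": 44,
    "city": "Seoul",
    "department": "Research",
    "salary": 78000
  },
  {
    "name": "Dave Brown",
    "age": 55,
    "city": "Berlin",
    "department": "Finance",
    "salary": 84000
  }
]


Data: 7 records
Condition: department = 'Research'

Checking each record:
  Tina White: Research MATCH
  Ivan Harris: Design
  Sam Wilson: Design
  Noah Thomas: Legal
  Heidi Smith: Operations
  Karl Smith: Research MATCH
  Dave Brown: Finance

Count: 2

2


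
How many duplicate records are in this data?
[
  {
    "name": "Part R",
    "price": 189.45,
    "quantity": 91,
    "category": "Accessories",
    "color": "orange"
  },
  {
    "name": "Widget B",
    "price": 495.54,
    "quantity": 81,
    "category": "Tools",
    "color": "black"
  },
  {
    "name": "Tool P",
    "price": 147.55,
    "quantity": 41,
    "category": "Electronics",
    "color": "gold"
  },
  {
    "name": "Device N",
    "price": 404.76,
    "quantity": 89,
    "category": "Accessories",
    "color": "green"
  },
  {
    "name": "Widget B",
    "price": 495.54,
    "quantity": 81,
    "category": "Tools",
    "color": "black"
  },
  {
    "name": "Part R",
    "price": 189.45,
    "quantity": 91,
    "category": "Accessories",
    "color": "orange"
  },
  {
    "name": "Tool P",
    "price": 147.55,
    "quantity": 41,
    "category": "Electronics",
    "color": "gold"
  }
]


Checking 7 records for duplicates:

  Row 1: Part R ($189.45, qty 91)
  Row 2: Widget B ($495.54, qty 81)
  Row 3: Tool P ($147.55, qty 41)
  Row 4: Device N ($404.76, qty 89)
  Row 5: Widget B ($495.54, qty 81) <-- DUPLICATE
  Row 6: Part R ($189.45, qty 91) <-- DUPLICATE
  Row 7: Tool P ($147.55, qty 41) <-- DUPLICATE

Duplicates found: 3
Unique records: 4

3 duplicates, 4 unique


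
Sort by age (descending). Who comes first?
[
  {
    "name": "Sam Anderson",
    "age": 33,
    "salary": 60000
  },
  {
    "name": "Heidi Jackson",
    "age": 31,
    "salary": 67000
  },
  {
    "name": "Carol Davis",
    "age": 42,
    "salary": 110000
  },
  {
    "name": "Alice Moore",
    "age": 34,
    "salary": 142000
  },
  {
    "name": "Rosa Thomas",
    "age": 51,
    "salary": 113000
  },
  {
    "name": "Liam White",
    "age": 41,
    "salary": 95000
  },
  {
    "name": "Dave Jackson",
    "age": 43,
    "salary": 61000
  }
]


Sort by: age (descending)

Sorted order:
  1. Rosa Thomas (age = 51)
  2. Dave Jackson (age = 43)
  3. Carol Davis (age = 42)
  4. Liam White (age = 41)
  5. Alice Moore (age = 34)
  6. Sam Anderson (age = 33)
  7. Heidi Jackson (age = 31)

First: Rosa Thomas

Rosa Thomas


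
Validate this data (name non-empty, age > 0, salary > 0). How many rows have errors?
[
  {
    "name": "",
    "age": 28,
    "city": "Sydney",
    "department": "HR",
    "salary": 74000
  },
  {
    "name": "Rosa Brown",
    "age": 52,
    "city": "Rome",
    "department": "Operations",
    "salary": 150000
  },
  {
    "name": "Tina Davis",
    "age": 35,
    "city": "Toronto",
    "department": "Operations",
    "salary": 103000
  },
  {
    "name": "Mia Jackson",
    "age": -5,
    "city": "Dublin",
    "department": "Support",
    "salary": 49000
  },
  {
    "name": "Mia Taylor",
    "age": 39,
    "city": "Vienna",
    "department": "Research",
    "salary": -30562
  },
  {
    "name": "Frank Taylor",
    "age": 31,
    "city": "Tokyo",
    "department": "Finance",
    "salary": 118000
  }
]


Validating 6 records:
Rules: name non-empty, age > 0, salary > 0

  Row 1 (???): empty name
  Row 2 (Rosa Brown): OK
  Row 3 (Tina Davis): OK
  Row 4 (Mia Jackson): negative age: -5
  Row 5 (Mia Taylor): negative salary: -30562
  Row 6 (Frank Taylor): OK

Total errors: 3

3 errors


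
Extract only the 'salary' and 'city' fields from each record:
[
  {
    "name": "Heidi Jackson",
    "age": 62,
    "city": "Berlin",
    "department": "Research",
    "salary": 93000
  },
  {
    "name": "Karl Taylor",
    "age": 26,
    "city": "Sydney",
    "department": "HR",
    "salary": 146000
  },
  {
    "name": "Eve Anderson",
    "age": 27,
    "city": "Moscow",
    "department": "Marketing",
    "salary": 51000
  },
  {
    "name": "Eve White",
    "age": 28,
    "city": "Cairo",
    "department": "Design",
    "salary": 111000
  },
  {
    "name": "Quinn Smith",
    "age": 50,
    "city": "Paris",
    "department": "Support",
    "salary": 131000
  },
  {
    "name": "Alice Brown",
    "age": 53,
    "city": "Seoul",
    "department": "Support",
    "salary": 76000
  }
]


Original: 6 records with fields: name, age, city, department, salary
Keep: ['salary', 'city']
Drop: ['name', 'age', 'department']
Result: 6 records, 2 fields each

[
  {
    "salary": 93000,
    "city": "Berlin"
  },
  {
    "salary": 146000,
    "city": "Sydney"
  },
  {
    "salary": 51000,
    "city": "Moscow"
  },
  {
    "salary": 111000,
    "city": "Cairo"
  },
  {
    "salary": 131000,
    "city": "Paris"
  },
  {
    "salary": 76000,
    "city": "Seoul"
  }
]


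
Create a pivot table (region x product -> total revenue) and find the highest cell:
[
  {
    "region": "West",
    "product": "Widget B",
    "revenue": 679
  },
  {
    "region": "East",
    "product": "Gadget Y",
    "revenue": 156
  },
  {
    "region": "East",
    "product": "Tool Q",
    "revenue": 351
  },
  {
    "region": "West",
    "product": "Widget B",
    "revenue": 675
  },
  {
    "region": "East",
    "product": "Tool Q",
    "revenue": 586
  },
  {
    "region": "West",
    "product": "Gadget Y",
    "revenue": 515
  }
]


Pivot: region (rows) x product (columns) -> total revenue

     Gadget Y      Tool Q        Widget B    
East           156           937             0  
West           515             0          1354  

Highest: West / Widget B = $1354

West / Widget B = $1354


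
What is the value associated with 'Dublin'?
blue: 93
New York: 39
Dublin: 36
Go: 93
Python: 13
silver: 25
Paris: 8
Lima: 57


Looking up key 'Dublin'
Value: 36

36


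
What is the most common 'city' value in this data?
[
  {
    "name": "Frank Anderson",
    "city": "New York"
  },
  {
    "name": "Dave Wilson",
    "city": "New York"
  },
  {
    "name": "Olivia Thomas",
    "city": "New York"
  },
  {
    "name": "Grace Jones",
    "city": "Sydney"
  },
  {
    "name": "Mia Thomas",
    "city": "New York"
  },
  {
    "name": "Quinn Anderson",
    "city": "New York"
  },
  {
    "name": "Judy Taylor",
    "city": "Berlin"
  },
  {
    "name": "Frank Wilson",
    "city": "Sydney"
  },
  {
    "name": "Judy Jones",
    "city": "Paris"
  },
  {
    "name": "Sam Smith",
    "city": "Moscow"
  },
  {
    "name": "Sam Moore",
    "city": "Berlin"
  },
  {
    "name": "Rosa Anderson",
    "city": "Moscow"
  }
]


Counting 'city' values across 12 records:

  New York: 5 #####
  Sydney: 2 ##
  Berlin: 2 ##
  Moscow: 2 ##
  Paris: 1 #

Most common: New York (5 times)

New York (5 times)


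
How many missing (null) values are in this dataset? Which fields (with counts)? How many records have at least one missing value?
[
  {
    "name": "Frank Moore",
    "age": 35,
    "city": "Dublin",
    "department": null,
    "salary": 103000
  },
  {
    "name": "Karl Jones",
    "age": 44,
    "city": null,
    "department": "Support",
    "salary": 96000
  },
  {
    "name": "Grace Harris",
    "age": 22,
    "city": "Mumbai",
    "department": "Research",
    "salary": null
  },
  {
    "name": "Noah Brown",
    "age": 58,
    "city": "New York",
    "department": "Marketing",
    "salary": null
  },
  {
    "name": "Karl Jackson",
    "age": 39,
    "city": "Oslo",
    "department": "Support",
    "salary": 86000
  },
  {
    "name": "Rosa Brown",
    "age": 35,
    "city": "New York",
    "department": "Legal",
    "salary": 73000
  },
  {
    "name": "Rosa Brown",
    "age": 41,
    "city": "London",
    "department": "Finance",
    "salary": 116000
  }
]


Checking for missing (null) values in 7 records:

  Frank Moore: department
  Karl Jones: city
  Grace Harris: salary
  Noah Brown: salary
  Karl Jackson: complete
  Rosa Brown: complete
  Rosa Brown: complete

Per field:
  name: 0 missing
  age: 0 missing
  city: 1 missing
  department: 1 missing
  salary: 2 missing

Total missing values: 4
Records with any missing: 4

4 missing values (city: 1, department: 1, salary: 2); 4 incomplete records


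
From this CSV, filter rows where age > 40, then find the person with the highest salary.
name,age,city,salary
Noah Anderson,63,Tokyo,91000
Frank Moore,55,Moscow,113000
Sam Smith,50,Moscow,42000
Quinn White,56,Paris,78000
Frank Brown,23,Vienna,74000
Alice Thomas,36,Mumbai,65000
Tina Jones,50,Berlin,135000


Filter: age > 40
Sort by: salary (descending)

Filtered records (5):
  Tina Jones, age 50, salary $135000
  Frank Moore, age 55, salary $113000
  Noah Anderson, age 63, salary $91000
  Quinn White, age 56, salary $78000
  Sam Smith, age 50, salary $42000

Highest salary: Tina Jones ($135000)

Tina Jones


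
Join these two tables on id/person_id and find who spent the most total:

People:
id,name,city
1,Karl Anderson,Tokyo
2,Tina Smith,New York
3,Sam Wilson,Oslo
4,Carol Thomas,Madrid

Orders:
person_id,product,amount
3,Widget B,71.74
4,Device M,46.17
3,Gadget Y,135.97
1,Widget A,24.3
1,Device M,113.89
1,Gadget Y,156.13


Join on: people.id = orders.person_id

Joined rows:
  Sam Wilson (Oslo) bought Widget B for $71.74
  Carol Thomas (Madrid) bought Device M for $46.17
  Sam Wilson (Oslo) bought Gadget Y for $135.97
  Karl Anderson (Tokyo) bought Widget A for $24.3
  Karl Anderson (Tokyo) bought Device M for $113.89
  Karl Anderson (Tokyo) bought Gadget Y for $156.13

Total per person:
  Karl Anderson: $294.32
  Sam Wilson: $207.71
  Carol Thomas: $46.17

Top spender: Karl Anderson ($294.32)

Karl Anderson ($294.32)


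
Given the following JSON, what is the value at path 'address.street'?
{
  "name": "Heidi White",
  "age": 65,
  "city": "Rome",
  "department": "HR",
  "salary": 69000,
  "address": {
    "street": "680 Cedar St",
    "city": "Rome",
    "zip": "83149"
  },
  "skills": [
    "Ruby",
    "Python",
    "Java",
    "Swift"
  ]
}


Query: address.street
Path: address -> street
Value: 680 Cedar St

680 Cedar St


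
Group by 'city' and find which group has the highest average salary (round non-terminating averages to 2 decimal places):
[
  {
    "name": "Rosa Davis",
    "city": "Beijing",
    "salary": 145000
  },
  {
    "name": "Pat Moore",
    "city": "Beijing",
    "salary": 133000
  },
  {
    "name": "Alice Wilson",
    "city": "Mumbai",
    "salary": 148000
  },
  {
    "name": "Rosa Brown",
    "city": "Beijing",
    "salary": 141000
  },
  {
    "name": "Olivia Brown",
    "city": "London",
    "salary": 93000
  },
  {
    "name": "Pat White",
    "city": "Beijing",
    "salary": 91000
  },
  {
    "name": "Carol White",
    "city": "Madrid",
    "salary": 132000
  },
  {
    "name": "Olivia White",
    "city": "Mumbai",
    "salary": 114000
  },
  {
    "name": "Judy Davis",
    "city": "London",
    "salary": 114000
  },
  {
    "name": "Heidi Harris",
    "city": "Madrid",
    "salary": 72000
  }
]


Group by: city

Groups:
  Beijing: 4 people, avg salary = 510000/4 = $127500
  London: 2 people, avg salary = 207000/2 = $103500
  Madrid: 2 people, avg salary = 204000/2 = $102000
  Mumbai: 2 people, avg salary = 262000/2 = $131000

Highest average salary: Mumbai ($131000)

Mumbai ($131000)


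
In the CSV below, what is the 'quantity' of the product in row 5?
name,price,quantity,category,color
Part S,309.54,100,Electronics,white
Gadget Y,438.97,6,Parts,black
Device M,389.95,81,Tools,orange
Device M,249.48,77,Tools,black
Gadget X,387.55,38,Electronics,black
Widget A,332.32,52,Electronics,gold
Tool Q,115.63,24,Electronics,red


Query: Row 5 ('Gadget X'), column 'quantity'
Value: 38

38


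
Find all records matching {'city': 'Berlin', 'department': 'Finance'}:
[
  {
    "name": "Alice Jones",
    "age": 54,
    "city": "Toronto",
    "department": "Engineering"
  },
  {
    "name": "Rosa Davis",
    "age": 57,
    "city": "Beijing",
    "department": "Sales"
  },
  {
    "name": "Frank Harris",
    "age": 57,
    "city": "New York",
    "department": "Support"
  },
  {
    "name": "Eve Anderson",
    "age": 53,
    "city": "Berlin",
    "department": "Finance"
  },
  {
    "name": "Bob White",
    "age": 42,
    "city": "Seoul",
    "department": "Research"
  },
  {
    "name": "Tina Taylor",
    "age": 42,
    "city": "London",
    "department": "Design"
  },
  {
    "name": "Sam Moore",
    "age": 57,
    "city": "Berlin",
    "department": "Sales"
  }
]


Search criteria: {'city': 'Berlin', 'department': 'Finance'}

Checking 7 records:
  Alice Jones: {city: Toronto, department: Engineering}
  Rosa Davis: {city: Beijing, department: Sales}
  Frank Harris: {city: New York, department: Support}
  Eve Anderson: {city: Berlin, department: Finance} <-- MATCH
  Bob White: {city: Seoul, department: Research}
  Tina Taylor: {city: London, department: Design}
  Sam Moore: {city: Berlin, department: Sales}

Matches: ["Eve Anderson"]

["Eve Anderson"]


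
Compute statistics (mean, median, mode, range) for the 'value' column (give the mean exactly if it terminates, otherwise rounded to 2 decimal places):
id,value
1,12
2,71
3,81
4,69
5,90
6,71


Data: [12, 71, 81, 69, 90, 71]
Count: 6
Sum: 394
Mean: 394/6 ≈ 65.67 (rounded to 2 decimal places)
Sorted: [12, 69, 71, 71, 81, 90]
Median: 71.0
Mode: 71 (2 times)
Range: 90 - 12 = 78
Min: 12, Max: 90

mean≈65.67, median=71.0, mode=71, range=78


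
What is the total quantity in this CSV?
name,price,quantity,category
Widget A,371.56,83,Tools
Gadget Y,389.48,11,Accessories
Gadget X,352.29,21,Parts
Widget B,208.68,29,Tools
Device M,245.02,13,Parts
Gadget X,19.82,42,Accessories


Computing total quantity:
Values: [83, 11, 21, 29, 13, 42]
Sum = 199

199


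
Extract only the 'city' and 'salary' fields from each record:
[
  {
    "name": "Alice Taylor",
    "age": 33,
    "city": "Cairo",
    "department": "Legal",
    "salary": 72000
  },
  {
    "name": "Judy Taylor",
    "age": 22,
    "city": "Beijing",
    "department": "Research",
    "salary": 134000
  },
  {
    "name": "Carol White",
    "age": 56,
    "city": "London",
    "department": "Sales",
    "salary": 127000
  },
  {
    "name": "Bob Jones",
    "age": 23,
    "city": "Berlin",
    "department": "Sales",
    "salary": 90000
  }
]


Original: 4 records with fields: name, age, city, department, salary
Keep: ['city', 'salary']
Drop: ['name', 'age', 'department']
Result: 4 records, 2 fields each

[
  {
    "city": "Cairo",
    "salary": 72000
  },
  {
    "city": "Beijing",
    "salary": 134000
  },
  {
    "city": "London",
    "salary": 127000
  },
  {
    "city": "Berlin",
    "salary": 90000
  }
]


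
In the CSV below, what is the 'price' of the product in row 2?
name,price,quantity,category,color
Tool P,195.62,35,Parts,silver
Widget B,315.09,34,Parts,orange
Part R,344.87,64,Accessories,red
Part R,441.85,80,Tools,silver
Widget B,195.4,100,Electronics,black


Query: Row 2 ('Widget B'), column 'price'
Value: 315.09

315.09


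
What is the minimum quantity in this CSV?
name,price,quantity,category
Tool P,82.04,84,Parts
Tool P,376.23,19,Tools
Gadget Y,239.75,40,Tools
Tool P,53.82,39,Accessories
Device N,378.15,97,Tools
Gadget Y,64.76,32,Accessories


Computing minimum quantity:
Values: [84, 19, 40, 39, 97, 32]
Min = 19

19


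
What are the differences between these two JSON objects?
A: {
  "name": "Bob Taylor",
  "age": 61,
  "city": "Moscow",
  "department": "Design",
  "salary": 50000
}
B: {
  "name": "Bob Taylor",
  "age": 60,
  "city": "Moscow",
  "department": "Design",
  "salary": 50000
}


Comparing each field (in key order):
  name: same
  age: DIFFERENT
  city: same
  department: same
  salary: same
Differences:
  age: 61 -> 60

1 field(s) changed

1 change: age


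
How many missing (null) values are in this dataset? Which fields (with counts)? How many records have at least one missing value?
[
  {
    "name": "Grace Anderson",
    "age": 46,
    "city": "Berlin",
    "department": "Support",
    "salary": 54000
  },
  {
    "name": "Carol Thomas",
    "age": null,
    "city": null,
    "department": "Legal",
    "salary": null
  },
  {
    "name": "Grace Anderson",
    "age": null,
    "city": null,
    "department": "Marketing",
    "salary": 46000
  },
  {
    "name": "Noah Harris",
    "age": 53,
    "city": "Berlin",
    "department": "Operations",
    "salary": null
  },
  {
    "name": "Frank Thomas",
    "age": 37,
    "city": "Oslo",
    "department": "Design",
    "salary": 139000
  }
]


Checking for missing (null) values in 5 records:

  Grace Anderson: complete
  Carol Thomas: age, city, salary
  Grace Anderson: age, city
  Noah Harris: salary
  Frank Thomas: complete

Per field:
  name: 0 missing
  age: 2 missing
  city: 2 missing
  department: 0 missing
  salary: 2 missing

Total missing values: 6
Records with any missing: 3

6 missing values (age: 2, city: 2, salary: 2); 3 incomplete records


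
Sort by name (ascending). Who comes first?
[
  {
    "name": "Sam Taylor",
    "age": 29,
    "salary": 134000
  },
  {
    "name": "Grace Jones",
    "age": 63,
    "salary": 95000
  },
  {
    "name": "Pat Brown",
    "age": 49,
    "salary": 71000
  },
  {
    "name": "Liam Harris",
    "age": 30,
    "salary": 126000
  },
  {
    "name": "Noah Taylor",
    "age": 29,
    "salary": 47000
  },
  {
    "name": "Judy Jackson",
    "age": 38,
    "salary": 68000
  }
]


Sort by: name (ascending)

Sorted order:
  1. Grace Jones (name = Grace Jones)
  2. Judy Jackson (name = Judy Jackson)
  3. Liam Harris (name = Liam Harris)
  4. Noah Taylor (name = Noah Taylor)
  5. Pat Brown (name = Pat Brown)
  6. Sam Taylor (name = Sam Taylor)

First: Grace Jones

Grace Jones


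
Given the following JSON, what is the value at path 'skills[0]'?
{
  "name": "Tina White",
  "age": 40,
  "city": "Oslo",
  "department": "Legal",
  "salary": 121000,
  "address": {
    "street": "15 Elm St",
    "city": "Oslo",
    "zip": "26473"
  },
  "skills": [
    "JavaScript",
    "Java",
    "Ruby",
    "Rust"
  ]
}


Query: skills[0]
Path: skills -> first element
Value: JavaScript

JavaScript


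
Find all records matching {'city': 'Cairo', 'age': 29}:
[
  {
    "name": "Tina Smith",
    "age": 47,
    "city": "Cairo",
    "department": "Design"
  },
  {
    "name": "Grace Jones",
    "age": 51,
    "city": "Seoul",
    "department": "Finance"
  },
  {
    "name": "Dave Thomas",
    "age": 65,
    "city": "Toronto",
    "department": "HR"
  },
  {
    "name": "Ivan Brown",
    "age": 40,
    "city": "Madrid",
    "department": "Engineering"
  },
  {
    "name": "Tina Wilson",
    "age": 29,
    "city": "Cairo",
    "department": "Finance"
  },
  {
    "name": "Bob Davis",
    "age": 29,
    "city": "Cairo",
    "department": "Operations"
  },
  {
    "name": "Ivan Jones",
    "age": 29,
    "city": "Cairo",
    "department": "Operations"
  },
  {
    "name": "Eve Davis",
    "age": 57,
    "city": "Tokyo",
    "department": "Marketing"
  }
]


Search criteria: {'city': 'Cairo', 'age': 29}

Checking 8 records:
  Tina Smith: {city: Cairo, age: 47}
  Grace Jones: {city: Seoul, age: 51}
  Dave Thomas: {city: Toronto, age: 65}
  Ivan Brown: {city: Madrid, age: 40}
  Tina Wilson: {city: Cairo, age: 29} <-- MATCH
  Bob Davis: {city: Cairo, age: 29} <-- MATCH
  Ivan Jones: {city: Cairo, age: 29} <-- MATCH
  Eve Davis: {city: Tokyo, age: 57}

Matches: ["Tina Wilson", "Bob Davis", "Ivan Jones"]

["Tina Wilson", "Bob Davis", "Ivan Jones"]


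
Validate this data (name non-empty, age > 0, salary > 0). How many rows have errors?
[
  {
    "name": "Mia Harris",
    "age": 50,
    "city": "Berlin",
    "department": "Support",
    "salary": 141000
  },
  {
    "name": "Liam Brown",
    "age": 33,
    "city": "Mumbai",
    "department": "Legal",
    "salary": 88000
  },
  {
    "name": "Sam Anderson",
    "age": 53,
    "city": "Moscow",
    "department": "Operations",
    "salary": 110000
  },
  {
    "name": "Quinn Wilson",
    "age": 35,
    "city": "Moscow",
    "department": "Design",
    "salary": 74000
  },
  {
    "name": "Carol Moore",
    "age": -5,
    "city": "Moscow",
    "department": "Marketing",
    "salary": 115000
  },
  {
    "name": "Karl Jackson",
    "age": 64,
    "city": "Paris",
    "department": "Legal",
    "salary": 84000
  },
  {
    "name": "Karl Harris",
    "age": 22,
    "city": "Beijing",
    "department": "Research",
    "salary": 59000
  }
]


Validating 7 records:
Rules: name non-empty, age > 0, salary > 0

  Row 1 (Mia Harris): OK
  Row 2 (Liam Brown): OK
  Row 3 (Sam Anderson): OK
  Row 4 (Quinn Wilson): OK
  Row 5 (Carol Moore): negative age: -5
  Row 6 (Karl Jackson): OK
  Row 7 (Karl Harris): OK

Total errors: 1

1 errors


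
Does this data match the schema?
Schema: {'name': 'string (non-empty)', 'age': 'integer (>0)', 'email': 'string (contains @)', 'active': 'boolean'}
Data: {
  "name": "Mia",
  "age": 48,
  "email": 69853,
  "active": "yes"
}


Validating each field against schema:
  name: OK (non-empty string)
  age: OK (positive integer)
  email: FAIL (69853 is not a string)
  active: FAIL ("yes" is not a boolean)

Result: INVALID (2 errors: email, active)

INVALID (2 errors: email, active)
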